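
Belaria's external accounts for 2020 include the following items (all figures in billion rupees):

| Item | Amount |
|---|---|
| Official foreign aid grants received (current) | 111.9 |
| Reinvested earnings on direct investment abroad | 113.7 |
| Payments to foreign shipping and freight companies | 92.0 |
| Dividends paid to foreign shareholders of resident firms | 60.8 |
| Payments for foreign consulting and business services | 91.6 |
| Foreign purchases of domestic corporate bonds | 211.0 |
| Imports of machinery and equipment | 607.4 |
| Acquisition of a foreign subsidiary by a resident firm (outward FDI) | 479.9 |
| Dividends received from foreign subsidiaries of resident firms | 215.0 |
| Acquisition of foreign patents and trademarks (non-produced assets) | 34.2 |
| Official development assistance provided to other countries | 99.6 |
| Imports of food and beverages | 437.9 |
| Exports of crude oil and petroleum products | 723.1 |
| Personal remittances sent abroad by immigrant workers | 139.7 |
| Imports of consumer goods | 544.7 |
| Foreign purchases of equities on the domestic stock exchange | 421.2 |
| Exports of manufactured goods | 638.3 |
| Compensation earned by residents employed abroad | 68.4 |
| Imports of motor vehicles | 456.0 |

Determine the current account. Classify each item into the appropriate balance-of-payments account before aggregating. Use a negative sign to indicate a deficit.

Goods: -437.9 + 723.1 - 607.4 - 456.0 + 638.3 - 544.7 = -684.6
Services: -92.0 - 91.6 = -183.6
Primary income: 215.0 + 68.4 + 113.7 - 60.8 = 336.3
Secondary income: -99.6 + 111.9 - 139.7 = -127.4
Current account = (-684.6) + (-183.6) + 336.3 + (-127.4) = -659.3
(Excluded from the current account — financial account: foreign purchases of domestic corporate bonds 211.0, acquisition of a foreign subsidiary by a resident firm (outward FDI) 479.9, foreign purchases of equities on the domestic stock exchange 421.2; capital account: acquisition of foreign patents and trademarks (non-produced assets) 34.2.)

-659.3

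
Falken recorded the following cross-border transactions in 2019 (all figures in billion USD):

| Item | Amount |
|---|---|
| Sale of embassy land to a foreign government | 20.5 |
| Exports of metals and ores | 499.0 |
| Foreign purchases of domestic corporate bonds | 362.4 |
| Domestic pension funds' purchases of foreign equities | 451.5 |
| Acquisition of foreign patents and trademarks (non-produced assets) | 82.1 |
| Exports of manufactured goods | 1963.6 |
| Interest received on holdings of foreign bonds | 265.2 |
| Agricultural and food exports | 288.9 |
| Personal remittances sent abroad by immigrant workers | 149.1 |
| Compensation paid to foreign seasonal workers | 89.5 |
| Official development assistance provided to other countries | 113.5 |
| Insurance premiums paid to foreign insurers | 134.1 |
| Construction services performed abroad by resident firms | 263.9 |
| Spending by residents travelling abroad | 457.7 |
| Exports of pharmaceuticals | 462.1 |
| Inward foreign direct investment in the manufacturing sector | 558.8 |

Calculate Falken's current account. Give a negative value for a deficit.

Goods: 288.9 + 499.0 + 462.1 + 1963.6 = 3213.6
Services: -134.1 - 457.7 + 263.9 = -327.9
Primary income: 265.2 - 89.5 = 175.7
Secondary income: -113.5 - 149.1 = -262.6
Current account = 3213.6 + (-327.9) + 175.7 + (-262.6) = 2798.8
(Excluded from the current account — capital account: sale of embassy land to a foreign government 20.5, acquisition of foreign patents and trademarks (non-produced assets) 82.1; financial account: foreign purchases of domestic corporate bonds 362.4, domestic pension funds' purchases of foreign equities 451.5, inward foreign direct investment in the manufacturing sector 558.8.)

2798.8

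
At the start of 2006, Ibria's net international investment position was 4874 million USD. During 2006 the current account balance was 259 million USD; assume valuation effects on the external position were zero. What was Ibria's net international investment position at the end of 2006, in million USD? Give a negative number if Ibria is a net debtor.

With no valuation effects, change in NIIP = current account = 259
End-of-year NIIP = 4874 + 259 = 5133

5133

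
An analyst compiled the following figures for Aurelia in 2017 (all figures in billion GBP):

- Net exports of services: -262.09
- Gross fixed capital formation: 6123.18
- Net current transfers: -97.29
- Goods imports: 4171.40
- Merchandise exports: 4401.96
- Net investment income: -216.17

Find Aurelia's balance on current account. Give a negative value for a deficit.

Goods balance = 4401.96 - 4171.40 = 230.56
Services balance = -262.09
Trade balance (goods + services) = 230.56 + (-262.09) = -31.53
Net primary income = -216.17
Net secondary income = -97.29
Current account = -31.53 + (-216.17) + (-97.29) = -344.99

-344.99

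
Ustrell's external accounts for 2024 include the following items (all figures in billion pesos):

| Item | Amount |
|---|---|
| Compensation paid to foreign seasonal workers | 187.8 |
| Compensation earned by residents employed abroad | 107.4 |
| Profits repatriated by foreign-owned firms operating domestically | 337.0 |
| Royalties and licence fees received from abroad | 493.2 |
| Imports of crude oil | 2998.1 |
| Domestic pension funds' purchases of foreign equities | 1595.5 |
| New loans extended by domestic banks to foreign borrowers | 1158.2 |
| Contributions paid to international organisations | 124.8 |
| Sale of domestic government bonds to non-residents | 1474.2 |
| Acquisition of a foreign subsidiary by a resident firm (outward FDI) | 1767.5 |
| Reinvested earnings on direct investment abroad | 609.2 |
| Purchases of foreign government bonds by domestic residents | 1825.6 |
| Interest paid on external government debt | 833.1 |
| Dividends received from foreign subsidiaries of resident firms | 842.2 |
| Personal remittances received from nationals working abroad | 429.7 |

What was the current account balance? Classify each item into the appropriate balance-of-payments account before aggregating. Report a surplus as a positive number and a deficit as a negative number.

Goods: -2998.1
Services: 493.2
Primary income: 609.2 - 833.1 + 107.4 + 842.2 - 337.0 - 187.8 = 200.9
Secondary income: 429.7 - 124.8 = 304.9
Current account = (-2998.1) + 493.2 + 200.9 + 304.9 = -1999.1
(Excluded from the current account — financial account: domestic pension funds' purchases of foreign equities 1595.5, new loans extended by domestic banks to foreign borrowers 1158.2, sale of domestic government bonds to non-residents 1474.2, acquisition of a foreign subsidiary by a resident firm (outward FDI) 1767.5, purchases of foreign government bonds by domestic residents 1825.6.)

-1999.1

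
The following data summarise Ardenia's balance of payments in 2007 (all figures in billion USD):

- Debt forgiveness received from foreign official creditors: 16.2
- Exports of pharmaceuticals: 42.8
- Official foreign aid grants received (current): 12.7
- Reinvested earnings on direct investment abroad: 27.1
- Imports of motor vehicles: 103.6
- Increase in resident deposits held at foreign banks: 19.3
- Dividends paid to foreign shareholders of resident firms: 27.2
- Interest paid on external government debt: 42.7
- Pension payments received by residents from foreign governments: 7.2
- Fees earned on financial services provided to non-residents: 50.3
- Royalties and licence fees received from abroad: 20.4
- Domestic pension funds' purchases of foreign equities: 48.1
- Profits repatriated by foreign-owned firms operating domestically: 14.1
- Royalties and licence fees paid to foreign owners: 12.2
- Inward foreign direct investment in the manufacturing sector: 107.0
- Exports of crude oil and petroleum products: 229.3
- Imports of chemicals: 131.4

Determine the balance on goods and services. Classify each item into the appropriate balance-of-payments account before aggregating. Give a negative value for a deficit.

95.6

Goods: 42.8 + 229.3 - 103.6 - 131.4 = 37.1
Services: 50.3 + 20.4 - 12.2 = 58.5
Trade balance = 37.1 + 58.5 = 95.6
(Excluded from the trade balance — capital account: debt forgiveness received from foreign official creditors 16.2; secondary income: official foreign aid grants received (current) 12.7, pension payments received by residents from foreign governments 7.2; primary income: reinvested earnings on direct investment abroad 27.1, dividends paid to foreign shareholders of resident firms 27.2, interest paid on external government debt 42.7, profits repatriated by foreign-owned firms operating domestically 14.1; financial account: increase in resident deposits held at foreign banks 19.3, domestic pension funds' purchases of foreign equities 48.1, inward foreign direct investment in the manufacturing sector 107.0.)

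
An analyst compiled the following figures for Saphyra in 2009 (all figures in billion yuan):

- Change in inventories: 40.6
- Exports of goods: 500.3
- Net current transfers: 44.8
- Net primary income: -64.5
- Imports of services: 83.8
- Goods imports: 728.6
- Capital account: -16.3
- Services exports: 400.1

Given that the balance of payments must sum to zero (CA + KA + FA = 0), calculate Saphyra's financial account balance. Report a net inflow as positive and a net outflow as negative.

-52.0

Goods balance = 500.3 - 728.6 = -228.3
Services balance = 400.1 - 83.8 = 316.3
Trade balance (goods + services) = -228.3 + 316.3 = 88.0
Net primary income = -64.5
Net secondary income = 44.8
Current account = 88.0 + (-64.5) + 44.8 = 68.3
Financial account = -(68.3 + (-16.3)) = -52.0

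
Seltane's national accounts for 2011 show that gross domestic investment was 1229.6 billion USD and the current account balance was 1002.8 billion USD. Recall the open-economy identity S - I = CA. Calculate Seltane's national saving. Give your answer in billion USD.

2232.4

S = I + CA = 1229.6 + 1002.8 = 2232.4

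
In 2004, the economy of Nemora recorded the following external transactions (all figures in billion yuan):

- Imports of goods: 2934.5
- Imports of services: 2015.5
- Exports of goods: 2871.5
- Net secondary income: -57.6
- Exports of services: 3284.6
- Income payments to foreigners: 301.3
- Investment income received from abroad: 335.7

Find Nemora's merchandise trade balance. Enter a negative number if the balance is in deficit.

-63.0

Goods balance = 2871.5 - 2934.5 = -63.0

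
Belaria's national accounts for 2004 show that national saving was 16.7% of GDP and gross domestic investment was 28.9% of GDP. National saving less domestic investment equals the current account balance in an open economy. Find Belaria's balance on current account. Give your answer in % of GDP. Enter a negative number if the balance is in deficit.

CA = S - I = 16.7 - 28.9 = -12.2

-12.2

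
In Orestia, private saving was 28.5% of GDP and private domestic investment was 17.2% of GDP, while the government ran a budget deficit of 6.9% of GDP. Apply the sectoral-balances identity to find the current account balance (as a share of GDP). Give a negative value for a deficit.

By the sectoral-balances identity, CA = (S_private - I) + (T - G).
Private balance = 28.5 - 17.2 = 11.3
Government balance (T - G) = -6.9
CA = 11.3 + (-6.9) = 4.4

4.4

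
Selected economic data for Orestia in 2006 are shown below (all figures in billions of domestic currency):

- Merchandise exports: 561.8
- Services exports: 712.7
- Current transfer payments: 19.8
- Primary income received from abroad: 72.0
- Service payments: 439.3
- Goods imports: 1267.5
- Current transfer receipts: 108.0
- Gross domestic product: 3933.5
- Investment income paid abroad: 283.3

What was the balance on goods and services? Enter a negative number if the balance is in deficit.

Goods balance = 561.8 - 1267.5 = -705.7
Services balance = 712.7 - 439.3 = 273.4
Trade balance (goods + services) = -705.7 + 273.4 = -432.3

-432.3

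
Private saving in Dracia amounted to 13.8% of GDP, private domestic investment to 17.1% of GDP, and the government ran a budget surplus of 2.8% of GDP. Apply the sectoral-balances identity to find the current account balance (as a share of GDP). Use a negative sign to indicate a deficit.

By the sectoral-balances identity, CA = (S_private - I) + (T - G).
Private balance = 13.8 - 17.1 = -3.3
Government balance (T - G) = 2.8
CA = -3.3 + 2.8 = -0.5

-0.5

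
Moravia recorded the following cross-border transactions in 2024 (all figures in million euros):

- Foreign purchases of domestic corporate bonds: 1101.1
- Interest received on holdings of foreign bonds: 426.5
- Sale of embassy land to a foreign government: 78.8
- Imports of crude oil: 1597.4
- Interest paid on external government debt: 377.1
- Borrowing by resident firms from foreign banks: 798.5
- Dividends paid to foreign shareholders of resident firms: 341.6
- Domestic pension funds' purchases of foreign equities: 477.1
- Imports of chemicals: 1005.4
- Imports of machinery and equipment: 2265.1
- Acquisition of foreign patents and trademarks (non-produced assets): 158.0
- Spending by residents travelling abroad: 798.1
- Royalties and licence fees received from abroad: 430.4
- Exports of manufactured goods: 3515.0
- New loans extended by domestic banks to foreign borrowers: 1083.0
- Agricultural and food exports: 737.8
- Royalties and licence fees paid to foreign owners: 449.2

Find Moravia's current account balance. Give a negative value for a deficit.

Goods: 737.8 + 3515.0 - 1005.4 - 2265.1 - 1597.4 = -615.1
Services: 430.4 - 798.1 - 449.2 = -816.9
Primary income: -377.1 - 341.6 + 426.5 = -292.2
Current account = (-615.1) + (-816.9) + (-292.2) = -1724.2
(Excluded from the current account — financial account: foreign purchases of domestic corporate bonds 1101.1, borrowing by resident firms from foreign banks 798.5, domestic pension funds' purchases of foreign equities 477.1, new loans extended by domestic banks to foreign borrowers 1083.0; capital account: sale of embassy land to a foreign government 78.8, acquisition of foreign patents and trademarks (non-produced assets) 158.0.)

-1724.2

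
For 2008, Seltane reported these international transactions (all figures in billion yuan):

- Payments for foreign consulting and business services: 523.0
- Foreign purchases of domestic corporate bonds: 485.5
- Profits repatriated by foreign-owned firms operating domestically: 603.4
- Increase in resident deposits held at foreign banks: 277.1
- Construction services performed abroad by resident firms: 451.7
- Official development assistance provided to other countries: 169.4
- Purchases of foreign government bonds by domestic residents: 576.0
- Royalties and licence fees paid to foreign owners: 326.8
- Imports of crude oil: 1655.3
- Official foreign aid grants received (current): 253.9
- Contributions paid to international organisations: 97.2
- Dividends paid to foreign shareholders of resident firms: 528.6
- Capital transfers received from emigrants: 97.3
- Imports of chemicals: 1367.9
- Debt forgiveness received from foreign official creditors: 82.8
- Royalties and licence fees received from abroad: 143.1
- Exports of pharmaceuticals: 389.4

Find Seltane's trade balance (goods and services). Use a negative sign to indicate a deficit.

-2888.8

Goods: -1655.3 + 389.4 - 1367.9 = -2633.8
Services: 451.7 - 523.0 + 143.1 - 326.8 = -255.0
Trade balance = -2633.8 + (-255.0) = -2888.8
(Excluded from the trade balance — financial account: foreign purchases of domestic corporate bonds 485.5, increase in resident deposits held at foreign banks 277.1, purchases of foreign government bonds by domestic residents 576.0; primary income: profits repatriated by foreign-owned firms operating domestically 603.4, dividends paid to foreign shareholders of resident firms 528.6; secondary income: official development assistance provided to other countries 169.4, official foreign aid grants received (current) 253.9, contributions paid to international organisations 97.2; capital account: capital transfers received from emigrants 97.3, debt forgiveness received from foreign official creditors 82.8.)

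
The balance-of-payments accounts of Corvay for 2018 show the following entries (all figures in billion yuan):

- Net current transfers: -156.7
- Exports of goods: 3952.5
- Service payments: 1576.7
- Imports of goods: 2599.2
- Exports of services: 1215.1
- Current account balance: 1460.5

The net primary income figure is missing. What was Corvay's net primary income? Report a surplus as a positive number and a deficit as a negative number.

625.5

Current account = goods balance + services balance + net primary income + net secondary income
Sum of the known components = 835.0
Net primary income = CA - (known components) = 1460.5 - 835.0 = 625.5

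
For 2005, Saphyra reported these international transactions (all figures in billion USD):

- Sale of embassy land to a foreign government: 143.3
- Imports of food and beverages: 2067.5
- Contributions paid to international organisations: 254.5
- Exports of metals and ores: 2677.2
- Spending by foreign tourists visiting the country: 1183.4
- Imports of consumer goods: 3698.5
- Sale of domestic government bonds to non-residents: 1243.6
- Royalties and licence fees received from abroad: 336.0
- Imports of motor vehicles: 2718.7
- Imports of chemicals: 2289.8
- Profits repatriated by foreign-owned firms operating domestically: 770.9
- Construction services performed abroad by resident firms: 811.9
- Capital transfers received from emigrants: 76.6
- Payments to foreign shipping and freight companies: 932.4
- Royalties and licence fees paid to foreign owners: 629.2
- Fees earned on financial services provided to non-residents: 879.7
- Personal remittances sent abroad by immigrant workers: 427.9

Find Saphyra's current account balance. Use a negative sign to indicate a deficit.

-7901.2

Goods: -3698.5 + 2677.2 - 2067.5 - 2718.7 - 2289.8 = -8097.3
Services: 336.0 + 879.7 + 811.9 - 932.4 - 629.2 + 1183.4 = 1649.4
Primary income: -770.9
Secondary income: -427.9 - 254.5 = -682.4
Current account = (-8097.3) + 1649.4 + (-770.9) + (-682.4) = -7901.2
(Excluded from the current account — capital account: sale of embassy land to a foreign government 143.3, capital transfers received from emigrants 76.6; financial account: sale of domestic government bonds to non-residents 1243.6.)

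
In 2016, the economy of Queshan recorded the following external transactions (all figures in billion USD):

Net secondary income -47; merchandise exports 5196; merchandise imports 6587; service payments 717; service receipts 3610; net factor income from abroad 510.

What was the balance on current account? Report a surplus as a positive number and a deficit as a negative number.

Goods balance = 5196 - 6587 = -1391
Services balance = 3610 - 717 = 2893
Trade balance (goods + services) = -1391 + 2893 = 1502
Net primary income = 510
Net secondary income = -47
Current account = 1502 + 510 + (-47) = 1965

1965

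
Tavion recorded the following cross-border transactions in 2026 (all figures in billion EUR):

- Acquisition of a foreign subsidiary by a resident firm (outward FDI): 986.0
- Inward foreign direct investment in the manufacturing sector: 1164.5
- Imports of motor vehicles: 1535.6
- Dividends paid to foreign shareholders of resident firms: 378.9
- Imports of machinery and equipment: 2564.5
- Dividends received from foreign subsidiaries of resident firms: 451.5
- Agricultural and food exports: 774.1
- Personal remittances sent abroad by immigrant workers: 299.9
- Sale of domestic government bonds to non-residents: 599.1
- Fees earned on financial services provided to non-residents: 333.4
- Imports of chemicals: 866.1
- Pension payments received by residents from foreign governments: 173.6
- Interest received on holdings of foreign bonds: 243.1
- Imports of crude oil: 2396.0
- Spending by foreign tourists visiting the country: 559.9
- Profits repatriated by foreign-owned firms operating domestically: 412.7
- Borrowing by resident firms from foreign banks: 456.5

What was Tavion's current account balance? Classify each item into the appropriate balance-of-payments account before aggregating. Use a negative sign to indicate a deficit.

-5918.1

Goods: -2564.5 + 774.1 - 866.1 - 1535.6 - 2396.0 = -6588.1
Services: 333.4 + 559.9 = 893.3
Primary income: 243.1 + 451.5 - 412.7 - 378.9 = -97.0
Secondary income: 173.6 - 299.9 = -126.3
Current account = (-6588.1) + 893.3 + (-97.0) + (-126.3) = -5918.1
(Excluded from the current account — financial account: acquisition of a foreign subsidiary by a resident firm (outward FDI) 986.0, inward foreign direct investment in the manufacturing sector 1164.5, sale of domestic government bonds to non-residents 599.1, borrowing by resident firms from foreign banks 456.5.)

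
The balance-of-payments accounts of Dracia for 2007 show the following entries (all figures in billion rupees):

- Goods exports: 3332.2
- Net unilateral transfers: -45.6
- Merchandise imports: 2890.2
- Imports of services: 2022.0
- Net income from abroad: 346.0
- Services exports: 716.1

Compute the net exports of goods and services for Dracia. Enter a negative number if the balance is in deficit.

-863.9

Goods balance = 3332.2 - 2890.2 = 442.0
Services balance = 716.1 - 2022.0 = -1305.9
Trade balance (goods + services) = 442.0 + (-1305.9) = -863.9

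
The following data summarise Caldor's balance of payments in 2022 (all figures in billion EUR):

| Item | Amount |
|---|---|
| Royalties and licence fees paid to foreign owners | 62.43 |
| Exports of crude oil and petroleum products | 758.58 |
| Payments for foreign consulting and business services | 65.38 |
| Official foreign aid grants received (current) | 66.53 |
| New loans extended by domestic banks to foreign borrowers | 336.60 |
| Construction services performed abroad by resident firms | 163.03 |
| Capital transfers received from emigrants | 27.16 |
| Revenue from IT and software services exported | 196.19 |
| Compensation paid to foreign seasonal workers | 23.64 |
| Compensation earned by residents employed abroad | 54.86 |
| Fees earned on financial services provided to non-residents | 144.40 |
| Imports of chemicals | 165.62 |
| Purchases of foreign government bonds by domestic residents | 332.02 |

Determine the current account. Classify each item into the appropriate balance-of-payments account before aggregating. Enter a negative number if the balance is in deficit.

Goods: -165.62 + 758.58 = 592.96
Services: 144.40 + 196.19 + 163.03 - 65.38 - 62.43 = 375.81
Primary income: -23.64 + 54.86 = 31.22
Secondary income: 66.53
Current account = 592.96 + 375.81 + 31.22 + 66.53 = 1066.52
(Excluded from the current account — financial account: new loans extended by domestic banks to foreign borrowers 336.60, purchases of foreign government bonds by domestic residents 332.02; capital account: capital transfers received from emigrants 27.16.)

1066.52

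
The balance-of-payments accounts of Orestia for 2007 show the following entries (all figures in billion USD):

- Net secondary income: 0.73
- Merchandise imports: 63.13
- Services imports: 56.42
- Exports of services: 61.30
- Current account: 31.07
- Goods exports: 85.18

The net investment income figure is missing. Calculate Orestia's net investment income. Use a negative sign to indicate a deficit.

Current account = goods balance + services balance + net primary income + net secondary income
Sum of the known components = 27.66
Net investment income = CA - (known components) = 31.07 - 27.66 = 3.41

3.41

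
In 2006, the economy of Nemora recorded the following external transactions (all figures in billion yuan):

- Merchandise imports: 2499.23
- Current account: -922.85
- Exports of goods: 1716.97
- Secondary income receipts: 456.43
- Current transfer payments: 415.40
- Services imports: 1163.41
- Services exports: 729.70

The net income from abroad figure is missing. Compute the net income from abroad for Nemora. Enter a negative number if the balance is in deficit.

Current account = goods balance + services balance + net primary income + net secondary income
Sum of the known components = -1174.94
Net income from abroad = CA - (known components) = -922.85 - (-1174.94) = 252.09

252.09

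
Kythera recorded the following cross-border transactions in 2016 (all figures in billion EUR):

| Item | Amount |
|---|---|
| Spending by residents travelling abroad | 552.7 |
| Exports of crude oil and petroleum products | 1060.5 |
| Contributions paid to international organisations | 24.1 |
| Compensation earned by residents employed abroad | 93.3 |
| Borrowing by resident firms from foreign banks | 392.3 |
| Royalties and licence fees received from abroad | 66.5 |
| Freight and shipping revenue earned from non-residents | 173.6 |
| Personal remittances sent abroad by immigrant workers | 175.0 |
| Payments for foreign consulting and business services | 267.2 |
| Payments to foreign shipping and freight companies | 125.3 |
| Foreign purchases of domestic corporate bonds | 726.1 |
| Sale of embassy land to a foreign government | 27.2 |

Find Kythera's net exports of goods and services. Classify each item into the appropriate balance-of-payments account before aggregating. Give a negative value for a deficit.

355.4

Goods: 1060.5
Services: -267.2 - 125.3 - 552.7 + 173.6 + 66.5 = -705.1
Trade balance = 1060.5 + (-705.1) = 355.4
(Excluded from the trade balance — secondary income: contributions paid to international organisations 24.1, personal remittances sent abroad by immigrant workers 175.0; primary income: compensation earned by residents employed abroad 93.3; financial account: borrowing by resident firms from foreign banks 392.3, foreign purchases of domestic corporate bonds 726.1; capital account: sale of embassy land to a foreign government 27.2.)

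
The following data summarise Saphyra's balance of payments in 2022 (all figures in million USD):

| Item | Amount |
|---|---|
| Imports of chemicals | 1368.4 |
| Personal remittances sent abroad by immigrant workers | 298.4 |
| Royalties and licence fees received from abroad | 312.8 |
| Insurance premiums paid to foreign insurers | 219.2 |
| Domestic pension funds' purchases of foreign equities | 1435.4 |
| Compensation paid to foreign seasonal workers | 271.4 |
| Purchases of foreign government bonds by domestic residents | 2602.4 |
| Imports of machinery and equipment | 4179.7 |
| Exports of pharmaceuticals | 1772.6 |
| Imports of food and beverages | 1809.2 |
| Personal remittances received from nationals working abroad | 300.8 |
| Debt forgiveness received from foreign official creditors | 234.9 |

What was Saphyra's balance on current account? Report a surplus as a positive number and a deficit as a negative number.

Goods: -4179.7 + 1772.6 - 1809.2 - 1368.4 = -5584.7
Services: -219.2 + 312.8 = 93.6
Primary income: -271.4
Secondary income: 300.8 - 298.4 = 2.4
Current account = (-5584.7) + 93.6 + (-271.4) + 2.4 = -5760.1
(Excluded from the current account — financial account: domestic pension funds' purchases of foreign equities 1435.4, purchases of foreign government bonds by domestic residents 2602.4; capital account: debt forgiveness received from foreign official creditors 234.9.)

-5760.1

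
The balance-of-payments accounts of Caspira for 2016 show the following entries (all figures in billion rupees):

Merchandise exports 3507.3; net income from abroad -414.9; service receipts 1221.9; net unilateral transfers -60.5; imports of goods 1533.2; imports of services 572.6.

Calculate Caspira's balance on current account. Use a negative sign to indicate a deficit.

Goods balance = 3507.3 - 1533.2 = 1974.1
Services balance = 1221.9 - 572.6 = 649.3
Trade balance (goods + services) = 1974.1 + 649.3 = 2623.4
Net primary income = -414.9
Net secondary income = -60.5
Current account = 2623.4 + (-414.9) + (-60.5) = 2148.0

2148.0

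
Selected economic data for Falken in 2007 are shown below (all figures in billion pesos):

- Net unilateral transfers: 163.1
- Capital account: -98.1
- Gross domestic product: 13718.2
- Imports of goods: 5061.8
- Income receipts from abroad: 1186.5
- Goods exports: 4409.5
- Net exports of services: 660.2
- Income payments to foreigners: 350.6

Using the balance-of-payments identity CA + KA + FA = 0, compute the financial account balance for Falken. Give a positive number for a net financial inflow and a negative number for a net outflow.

-908.8

Goods balance = 4409.5 - 5061.8 = -652.3
Services balance = 660.2
Trade balance (goods + services) = -652.3 + 660.2 = 7.9
Net primary income = 1186.5 - 350.6 = 835.9
Net secondary income = 163.1
Current account = 7.9 + 835.9 + 163.1 = 1006.9
Financial account = -(1006.9 + (-98.1)) = -908.8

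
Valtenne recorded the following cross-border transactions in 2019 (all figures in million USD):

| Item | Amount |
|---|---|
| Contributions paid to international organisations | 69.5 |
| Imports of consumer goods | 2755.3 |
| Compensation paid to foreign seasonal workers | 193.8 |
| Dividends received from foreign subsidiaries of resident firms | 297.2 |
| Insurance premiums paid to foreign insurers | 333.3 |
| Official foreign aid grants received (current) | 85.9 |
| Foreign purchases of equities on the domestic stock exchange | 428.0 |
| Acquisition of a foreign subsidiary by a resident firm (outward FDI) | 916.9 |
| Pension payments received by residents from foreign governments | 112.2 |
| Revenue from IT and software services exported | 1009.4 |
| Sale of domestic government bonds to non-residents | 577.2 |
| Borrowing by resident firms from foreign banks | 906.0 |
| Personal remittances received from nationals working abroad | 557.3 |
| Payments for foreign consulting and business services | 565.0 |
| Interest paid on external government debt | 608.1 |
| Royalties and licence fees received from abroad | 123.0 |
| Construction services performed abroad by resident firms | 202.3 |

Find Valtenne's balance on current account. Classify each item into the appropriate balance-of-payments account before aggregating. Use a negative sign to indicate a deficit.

Goods: -2755.3
Services: -565.0 + 1009.4 + 202.3 + 123.0 - 333.3 = 436.4
Primary income: -193.8 - 608.1 + 297.2 = -504.7
Secondary income: -69.5 + 557.3 + 85.9 + 112.2 = 685.9
Current account = (-2755.3) + 436.4 + (-504.7) + 685.9 = -2137.7
(Excluded from the current account — financial account: foreign purchases of equities on the domestic stock exchange 428.0, acquisition of a foreign subsidiary by a resident firm (outward FDI) 916.9, sale of domestic government bonds to non-residents 577.2, borrowing by resident firms from foreign banks 906.0.)

-2137.7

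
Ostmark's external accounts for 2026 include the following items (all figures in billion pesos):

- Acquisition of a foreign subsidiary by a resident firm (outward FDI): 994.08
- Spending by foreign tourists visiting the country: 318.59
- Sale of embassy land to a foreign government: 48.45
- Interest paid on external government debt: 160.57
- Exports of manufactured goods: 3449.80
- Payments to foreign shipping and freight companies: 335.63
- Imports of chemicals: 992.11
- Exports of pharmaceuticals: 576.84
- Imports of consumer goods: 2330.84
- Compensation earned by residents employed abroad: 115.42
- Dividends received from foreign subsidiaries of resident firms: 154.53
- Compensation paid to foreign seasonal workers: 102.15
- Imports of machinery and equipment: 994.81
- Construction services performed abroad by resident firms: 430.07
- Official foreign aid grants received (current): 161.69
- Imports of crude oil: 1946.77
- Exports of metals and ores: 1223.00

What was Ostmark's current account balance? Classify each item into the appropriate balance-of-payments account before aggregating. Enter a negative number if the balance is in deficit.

-432.94

Goods: -992.11 + 3449.80 - 994.81 + 576.84 + 1223.00 - 2330.84 - 1946.77 = -1014.89
Services: 430.07 + 318.59 - 335.63 = 413.03
Primary income: -160.57 + 154.53 - 102.15 + 115.42 = 7.23
Secondary income: 161.69
Current account = (-1014.89) + 413.03 + 7.23 + 161.69 = -432.94
(Excluded from the current account — financial account: acquisition of a foreign subsidiary by a resident firm (outward FDI) 994.08; capital account: sale of embassy land to a foreign government 48.45.)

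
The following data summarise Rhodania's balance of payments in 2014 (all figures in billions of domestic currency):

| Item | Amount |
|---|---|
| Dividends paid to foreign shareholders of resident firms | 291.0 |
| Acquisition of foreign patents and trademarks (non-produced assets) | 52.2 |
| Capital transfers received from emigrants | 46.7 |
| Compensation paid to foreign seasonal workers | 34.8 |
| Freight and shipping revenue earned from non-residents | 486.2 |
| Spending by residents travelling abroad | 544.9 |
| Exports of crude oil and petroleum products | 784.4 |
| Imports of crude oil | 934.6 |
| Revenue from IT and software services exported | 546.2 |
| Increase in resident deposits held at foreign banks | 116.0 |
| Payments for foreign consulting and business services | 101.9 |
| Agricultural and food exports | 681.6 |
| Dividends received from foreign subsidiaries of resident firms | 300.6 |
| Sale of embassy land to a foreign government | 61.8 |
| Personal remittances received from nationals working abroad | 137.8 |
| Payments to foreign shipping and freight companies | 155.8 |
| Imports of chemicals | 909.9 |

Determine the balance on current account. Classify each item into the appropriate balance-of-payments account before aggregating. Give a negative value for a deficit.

Goods: -909.9 - 934.6 + 681.6 + 784.4 = -378.5
Services: -544.9 + 486.2 + 546.2 - 101.9 - 155.8 = 229.8
Primary income: 300.6 - 34.8 - 291.0 = -25.2
Secondary income: 137.8
Current account = (-378.5) + 229.8 + (-25.2) + 137.8 = -36.1
(Excluded from the current account — capital account: acquisition of foreign patents and trademarks (non-produced assets) 52.2, capital transfers received from emigrants 46.7, sale of embassy land to a foreign government 61.8; financial account: increase in resident deposits held at foreign banks 116.0.)

-36.1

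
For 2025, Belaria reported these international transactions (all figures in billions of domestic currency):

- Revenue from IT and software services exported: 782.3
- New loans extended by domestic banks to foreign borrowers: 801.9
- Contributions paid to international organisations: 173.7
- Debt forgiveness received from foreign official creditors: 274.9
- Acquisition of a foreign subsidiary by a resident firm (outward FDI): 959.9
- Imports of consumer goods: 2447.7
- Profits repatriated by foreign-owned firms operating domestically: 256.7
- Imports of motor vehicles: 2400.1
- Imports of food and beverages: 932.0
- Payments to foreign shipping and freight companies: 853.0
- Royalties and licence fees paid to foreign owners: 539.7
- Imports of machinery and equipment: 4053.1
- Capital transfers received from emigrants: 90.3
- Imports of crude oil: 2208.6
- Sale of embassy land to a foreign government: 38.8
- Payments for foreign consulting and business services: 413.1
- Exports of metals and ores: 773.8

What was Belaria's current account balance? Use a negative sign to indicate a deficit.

-12721.6

Goods: 773.8 - 2447.7 - 4053.1 - 2208.6 - 932.0 - 2400.1 = -11267.7
Services: -853.0 - 413.1 - 539.7 + 782.3 = -1023.5
Primary income: -256.7
Secondary income: -173.7
Current account = (-11267.7) + (-1023.5) + (-256.7) + (-173.7) = -12721.6
(Excluded from the current account — financial account: new loans extended by domestic banks to foreign borrowers 801.9, acquisition of a foreign subsidiary by a resident firm (outward FDI) 959.9; capital account: debt forgiveness received from foreign official creditors 274.9, capital transfers received from emigrants 90.3, sale of embassy land to a foreign government 38.8.)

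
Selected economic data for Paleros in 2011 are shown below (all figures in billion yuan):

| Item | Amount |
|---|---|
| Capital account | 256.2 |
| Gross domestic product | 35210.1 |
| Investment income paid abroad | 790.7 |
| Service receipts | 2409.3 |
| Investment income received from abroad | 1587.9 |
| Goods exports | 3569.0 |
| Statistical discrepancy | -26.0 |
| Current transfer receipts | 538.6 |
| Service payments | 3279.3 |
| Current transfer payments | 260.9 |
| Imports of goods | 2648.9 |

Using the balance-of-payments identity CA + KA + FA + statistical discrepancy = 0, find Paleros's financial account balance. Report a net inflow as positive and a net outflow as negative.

-1355.2

Goods balance = 3569.0 - 2648.9 = 920.1
Services balance = 2409.3 - 3279.3 = -870.0
Trade balance (goods + services) = 920.1 + (-870.0) = 50.1
Net primary income = 1587.9 - 790.7 = 797.2
Net secondary income = 538.6 - 260.9 = 277.7
Current account = 50.1 + 797.2 + 277.7 = 1125.0
Financial account = -(1125.0 + 256.2 + (-26.0)) = -1355.2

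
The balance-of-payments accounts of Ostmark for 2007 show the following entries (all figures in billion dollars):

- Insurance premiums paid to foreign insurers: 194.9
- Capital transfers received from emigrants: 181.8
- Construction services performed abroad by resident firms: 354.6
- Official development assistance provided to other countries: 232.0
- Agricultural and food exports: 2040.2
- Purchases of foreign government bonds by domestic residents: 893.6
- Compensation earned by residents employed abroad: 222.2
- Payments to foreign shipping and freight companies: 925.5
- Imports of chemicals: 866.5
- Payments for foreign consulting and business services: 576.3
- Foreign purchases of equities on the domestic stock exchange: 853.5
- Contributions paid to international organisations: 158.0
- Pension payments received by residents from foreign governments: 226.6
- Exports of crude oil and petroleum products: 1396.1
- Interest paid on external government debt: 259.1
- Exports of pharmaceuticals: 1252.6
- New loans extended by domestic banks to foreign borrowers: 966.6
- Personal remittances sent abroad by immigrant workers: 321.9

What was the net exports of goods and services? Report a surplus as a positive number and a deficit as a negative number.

Goods: 2040.2 + 1252.6 - 866.5 + 1396.1 = 3822.4
Services: -576.3 - 194.9 - 925.5 + 354.6 = -1342.1
Trade balance = 3822.4 + (-1342.1) = 2480.3
(Excluded from the trade balance — capital account: capital transfers received from emigrants 181.8; secondary income: official development assistance provided to other countries 232.0, contributions paid to international organisations 158.0, pension payments received by residents from foreign governments 226.6, personal remittances sent abroad by immigrant workers 321.9; financial account: purchases of foreign government bonds by domestic residents 893.6, foreign purchases of equities on the domestic stock exchange 853.5, new loans extended by domestic banks to foreign borrowers 966.6; primary income: compensation earned by residents employed abroad 222.2, interest paid on external government debt 259.1.)

2480.3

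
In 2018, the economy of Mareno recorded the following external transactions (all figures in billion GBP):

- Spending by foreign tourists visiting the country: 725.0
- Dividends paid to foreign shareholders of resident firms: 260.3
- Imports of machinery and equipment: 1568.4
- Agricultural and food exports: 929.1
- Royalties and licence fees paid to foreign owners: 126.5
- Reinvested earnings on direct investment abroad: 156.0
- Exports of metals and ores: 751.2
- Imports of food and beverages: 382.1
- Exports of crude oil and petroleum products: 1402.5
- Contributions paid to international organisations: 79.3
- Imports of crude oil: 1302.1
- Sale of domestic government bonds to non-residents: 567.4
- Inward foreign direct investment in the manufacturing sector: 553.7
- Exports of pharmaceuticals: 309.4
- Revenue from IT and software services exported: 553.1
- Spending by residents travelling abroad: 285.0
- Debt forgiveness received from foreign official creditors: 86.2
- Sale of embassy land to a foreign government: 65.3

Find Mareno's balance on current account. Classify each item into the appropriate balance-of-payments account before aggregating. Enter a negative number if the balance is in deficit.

Goods: 1402.5 - 1568.4 + 309.4 + 751.2 - 1302.1 - 382.1 + 929.1 = 139.6
Services: 725.0 + 553.1 - 126.5 - 285.0 = 866.6
Primary income: -260.3 + 156.0 = -104.3
Secondary income: -79.3
Current account = 139.6 + 866.6 + (-104.3) + (-79.3) = 822.6
(Excluded from the current account — financial account: sale of domestic government bonds to non-residents 567.4, inward foreign direct investment in the manufacturing sector 553.7; capital account: debt forgiveness received from foreign official creditors 86.2, sale of embassy land to a foreign government 65.3.)

822.6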